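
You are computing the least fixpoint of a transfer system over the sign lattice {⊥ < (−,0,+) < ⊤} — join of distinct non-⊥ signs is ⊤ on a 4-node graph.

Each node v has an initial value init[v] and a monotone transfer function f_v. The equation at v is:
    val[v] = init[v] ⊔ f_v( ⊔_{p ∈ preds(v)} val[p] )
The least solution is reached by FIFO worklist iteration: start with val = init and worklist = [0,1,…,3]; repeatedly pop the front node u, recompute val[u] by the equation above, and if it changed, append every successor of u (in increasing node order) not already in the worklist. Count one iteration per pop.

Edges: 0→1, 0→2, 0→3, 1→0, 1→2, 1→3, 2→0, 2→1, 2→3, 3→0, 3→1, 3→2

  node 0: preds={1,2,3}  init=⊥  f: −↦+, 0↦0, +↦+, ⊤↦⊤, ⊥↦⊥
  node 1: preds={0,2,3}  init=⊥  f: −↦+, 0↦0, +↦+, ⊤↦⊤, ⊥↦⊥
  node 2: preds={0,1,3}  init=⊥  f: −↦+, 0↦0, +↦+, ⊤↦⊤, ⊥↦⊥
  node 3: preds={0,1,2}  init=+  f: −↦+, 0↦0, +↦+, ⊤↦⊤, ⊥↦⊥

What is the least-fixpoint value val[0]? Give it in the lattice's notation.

+

Trace (6 dequeues):
  [1] u=0 | in + | out + | prev ⊥ | push {}
  [2] u=1 | in + | out + | prev ⊥ | push {0}
  [3] u=2 | in + | out + | prev ⊥ | push {1}
  [4] u=3 | in + | out + | ==
  [5] u=0 | in + | out + | ==
  [6] u=1 | in + | out + | ==

Converged values:
  [0] +
  [1] +
  [2] +
  [3] +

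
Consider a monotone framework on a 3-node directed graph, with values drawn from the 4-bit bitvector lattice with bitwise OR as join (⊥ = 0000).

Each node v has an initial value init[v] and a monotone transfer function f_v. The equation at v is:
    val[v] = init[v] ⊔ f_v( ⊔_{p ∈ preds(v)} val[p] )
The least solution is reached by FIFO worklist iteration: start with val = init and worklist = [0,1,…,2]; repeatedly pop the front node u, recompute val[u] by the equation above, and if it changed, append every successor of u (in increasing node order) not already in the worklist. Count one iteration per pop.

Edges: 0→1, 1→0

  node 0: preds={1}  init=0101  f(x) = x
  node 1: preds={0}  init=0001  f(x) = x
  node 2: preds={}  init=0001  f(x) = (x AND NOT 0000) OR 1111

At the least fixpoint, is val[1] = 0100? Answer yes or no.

no

Worklist (4 pops):
  #1 pop 0: in=0001 → 0101 (no change)
  #2 pop 1: in=0101 → 0101 (was 0001); enqueue [0]
  #3 pop 2: in=0000 → 1111 (was 0001); enqueue []
  #4 pop 0: in=0101 → 0101 (no change)

Fixpoint:
  val[0] = 0101
  val[1] = 0101
  val[2] = 1111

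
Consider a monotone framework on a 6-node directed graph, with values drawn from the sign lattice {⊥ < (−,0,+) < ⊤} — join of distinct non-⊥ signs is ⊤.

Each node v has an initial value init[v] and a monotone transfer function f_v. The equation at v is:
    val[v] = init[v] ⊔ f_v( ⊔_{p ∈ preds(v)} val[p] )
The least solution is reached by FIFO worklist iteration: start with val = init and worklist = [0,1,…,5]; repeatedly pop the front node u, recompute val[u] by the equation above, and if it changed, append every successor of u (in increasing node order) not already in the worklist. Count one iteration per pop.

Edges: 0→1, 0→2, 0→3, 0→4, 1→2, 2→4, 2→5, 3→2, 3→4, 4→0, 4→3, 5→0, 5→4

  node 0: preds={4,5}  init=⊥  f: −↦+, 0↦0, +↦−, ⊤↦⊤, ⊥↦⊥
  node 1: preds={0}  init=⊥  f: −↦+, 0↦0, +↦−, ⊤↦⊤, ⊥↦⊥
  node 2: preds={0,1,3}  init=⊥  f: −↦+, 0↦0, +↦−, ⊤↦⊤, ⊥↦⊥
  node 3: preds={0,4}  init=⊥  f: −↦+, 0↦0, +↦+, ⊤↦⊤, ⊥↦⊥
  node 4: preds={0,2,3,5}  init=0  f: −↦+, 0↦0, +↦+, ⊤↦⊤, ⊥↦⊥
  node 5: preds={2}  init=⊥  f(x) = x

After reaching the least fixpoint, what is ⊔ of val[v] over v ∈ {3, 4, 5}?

Worklist (9 pops):
  #1 pop 0: in=0 → 0 (was ⊥); enqueue []
  #2 pop 1: in=0 → 0 (was ⊥); enqueue []
  #3 pop 2: in=0 → 0 (was ⊥); enqueue []
  #4 pop 3: in=0 → 0 (was ⊥); enqueue [2]
  #5 pop 4: in=0 → 0 (no change)
  #6 pop 5: in=0 → 0 (was ⊥); enqueue [0,4]
  #7 pop 2: in=0 → 0 (no change)
  #8 pop 0: in=0 → 0 (no change)
  #9 pop 4: in=0 → 0 (no change)

Fixpoint:
  val[0] = 0
  val[1] = 0
  val[2] = 0
  val[3] = 0
  val[4] = 0
  val[5] = 0

0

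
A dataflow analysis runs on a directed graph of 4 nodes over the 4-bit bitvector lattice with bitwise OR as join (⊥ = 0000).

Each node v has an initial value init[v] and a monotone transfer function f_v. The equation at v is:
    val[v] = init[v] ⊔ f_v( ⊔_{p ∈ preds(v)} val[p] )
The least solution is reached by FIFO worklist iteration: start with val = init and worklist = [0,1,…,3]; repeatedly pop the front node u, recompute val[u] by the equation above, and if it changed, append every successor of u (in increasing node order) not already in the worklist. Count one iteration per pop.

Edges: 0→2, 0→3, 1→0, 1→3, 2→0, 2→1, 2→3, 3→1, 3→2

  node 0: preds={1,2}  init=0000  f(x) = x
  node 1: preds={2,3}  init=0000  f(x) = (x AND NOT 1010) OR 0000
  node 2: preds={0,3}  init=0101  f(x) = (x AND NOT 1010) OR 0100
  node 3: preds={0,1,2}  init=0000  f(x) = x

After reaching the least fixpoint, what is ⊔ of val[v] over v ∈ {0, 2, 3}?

Worklist (7 pops):
  #1 pop 0: in=0101 → 0101 (was 0000); enqueue []
  #2 pop 1: in=0101 → 0101 (was 0000); enqueue [0]
  #3 pop 2: in=0101 → 0101 (no change)
  #4 pop 3: in=0101 → 0101 (was 0000); enqueue [1,2]
  #5 pop 0: in=0101 → 0101 (no change)
  #6 pop 1: in=0101 → 0101 (no change)
  #7 pop 2: in=0101 → 0101 (no change)

Fixpoint:
  val[0] = 0101
  val[1] = 0101
  val[2] = 0101
  val[3] = 0101

0101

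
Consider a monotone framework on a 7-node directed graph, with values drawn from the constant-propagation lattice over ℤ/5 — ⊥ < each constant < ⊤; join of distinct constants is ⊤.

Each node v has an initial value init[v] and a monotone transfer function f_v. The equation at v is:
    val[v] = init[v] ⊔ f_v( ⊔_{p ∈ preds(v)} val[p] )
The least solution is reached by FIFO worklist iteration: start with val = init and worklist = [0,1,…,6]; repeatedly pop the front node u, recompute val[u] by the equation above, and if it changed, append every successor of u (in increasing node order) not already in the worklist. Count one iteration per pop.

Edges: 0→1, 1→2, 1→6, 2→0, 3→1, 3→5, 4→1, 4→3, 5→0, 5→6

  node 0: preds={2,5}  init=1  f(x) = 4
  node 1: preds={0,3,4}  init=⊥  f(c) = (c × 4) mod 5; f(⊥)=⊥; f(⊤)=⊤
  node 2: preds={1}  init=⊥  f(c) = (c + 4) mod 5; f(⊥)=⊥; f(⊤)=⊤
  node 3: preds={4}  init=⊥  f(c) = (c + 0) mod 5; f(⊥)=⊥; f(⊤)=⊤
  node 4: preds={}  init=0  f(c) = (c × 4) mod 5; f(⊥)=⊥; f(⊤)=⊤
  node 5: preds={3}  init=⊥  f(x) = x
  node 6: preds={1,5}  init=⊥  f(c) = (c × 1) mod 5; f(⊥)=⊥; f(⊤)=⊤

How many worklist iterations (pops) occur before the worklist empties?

Trace (9 dequeues):
  [1] u=0 | in ⊥ | out ⊤ | prev 1 | push {}
  [2] u=1 | in ⊤ | out ⊤ | prev ⊥ | push {}
  [3] u=2 | in ⊤ | out ⊤ | prev ⊥ | push {0}
  [4] u=3 | in 0 | out 0 | prev ⊥ | push {1}
  [5] u=4 | in ⊥ | out 0 | ==
  [6] u=5 | in 0 | out 0 | prev ⊥ | push {}
  [7] u=6 | in ⊤ | out ⊤ | prev ⊥ | push {}
  [8] u=0 | in ⊤ | out ⊤ | ==
  [9] u=1 | in ⊤ | out ⊤ | ==

Converged values:
  [0] ⊤
  [1] ⊤
  [2] ⊤
  [3] 0
  [4] 0
  [5] 0
  [6] ⊤

9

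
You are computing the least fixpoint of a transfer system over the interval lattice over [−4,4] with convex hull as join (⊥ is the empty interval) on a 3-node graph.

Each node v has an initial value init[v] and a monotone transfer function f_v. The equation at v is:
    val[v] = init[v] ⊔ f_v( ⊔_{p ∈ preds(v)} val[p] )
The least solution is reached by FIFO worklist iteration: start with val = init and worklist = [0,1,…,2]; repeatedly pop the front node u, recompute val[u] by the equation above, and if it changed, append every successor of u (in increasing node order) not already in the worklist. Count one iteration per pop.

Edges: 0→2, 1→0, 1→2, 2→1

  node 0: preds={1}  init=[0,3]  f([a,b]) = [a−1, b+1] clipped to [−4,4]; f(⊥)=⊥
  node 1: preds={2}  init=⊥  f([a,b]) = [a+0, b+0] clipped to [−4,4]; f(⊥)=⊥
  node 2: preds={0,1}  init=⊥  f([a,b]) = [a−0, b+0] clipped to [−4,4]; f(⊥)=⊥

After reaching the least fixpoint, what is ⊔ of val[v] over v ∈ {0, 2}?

Iteration log — 18 steps:
  step 1. node 0  ⊔preds=⊥  new=[0,3]  stable
  step 2. node 1  ⊔preds=⊥  new=⊥  stable
  step 3. node 2  ⊔preds=[0,3]  new=[0,3]  old=⊥  +wl: 1
  step 4. node 1  ⊔preds=[0,3]  new=[0,3]  old=⊥  +wl: 0,2
  step 5. node 0  ⊔preds=[0,3]  new=[-1,4]  old=[0,3]  +wl: 
  step 6. node 2  ⊔preds=[-1,4]  new=[-1,4]  old=[0,3]  +wl: 1
  step 7. node 1  ⊔preds=[-1,4]  new=[-1,4]  old=[0,3]  +wl: 0,2
  step 8. node 0  ⊔preds=[-1,4]  new=[-2,4]  old=[-1,4]  +wl: 
  step 9. node 2  ⊔preds=[-2,4]  new=[-2,4]  old=[-1,4]  +wl: 1
  step 10. node 1  ⊔preds=[-2,4]  new=[-2,4]  old=[-1,4]  +wl: 0,2
  step 11. node 0  ⊔preds=[-2,4]  new=[-3,4]  old=[-2,4]  +wl: 
  step 12. node 2  ⊔preds=[-3,4]  new=[-3,4]  old=[-2,4]  +wl: 1
  step 13. node 1  ⊔preds=[-3,4]  new=[-3,4]  old=[-2,4]  +wl: 0,2
  step 14. node 0  ⊔preds=[-3,4]  new=[-4,4]  old=[-3,4]  +wl: 
  step 15. node 2  ⊔preds=[-4,4]  new=[-4,4]  old=[-3,4]  +wl: 1
  step 16. node 1  ⊔preds=[-4,4]  new=[-4,4]  old=[-3,4]  +wl: 0,2
  step 17. node 0  ⊔preds=[-4,4]  new=[-4,4]  stable
  step 18. node 2  ⊔preds=[-4,4]  new=[-4,4]  stable

Least fixpoint reached:
  node 0: [-4,4]
  node 1: [-4,4]
  node 2: [-4,4]

[-4,4]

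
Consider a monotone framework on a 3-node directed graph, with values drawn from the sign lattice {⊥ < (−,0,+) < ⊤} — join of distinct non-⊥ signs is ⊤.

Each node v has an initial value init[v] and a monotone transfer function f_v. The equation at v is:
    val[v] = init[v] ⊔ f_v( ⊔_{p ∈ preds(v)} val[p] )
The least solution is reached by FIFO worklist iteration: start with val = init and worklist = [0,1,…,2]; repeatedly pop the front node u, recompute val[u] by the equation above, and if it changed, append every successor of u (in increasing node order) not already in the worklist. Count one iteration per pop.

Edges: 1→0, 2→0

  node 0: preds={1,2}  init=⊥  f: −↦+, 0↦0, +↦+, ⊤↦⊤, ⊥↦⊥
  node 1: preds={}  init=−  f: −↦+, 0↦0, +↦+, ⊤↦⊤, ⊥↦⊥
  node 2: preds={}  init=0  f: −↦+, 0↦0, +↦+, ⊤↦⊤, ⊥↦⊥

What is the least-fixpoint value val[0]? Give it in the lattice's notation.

⊤

Iteration log — 3 steps:
  step 1. node 0  ⊔preds=⊤  new=⊤  old=⊥  +wl: 
  step 2. node 1  ⊔preds=⊥  new=−  stable
  step 3. node 2  ⊔preds=⊥  new=0  stable

Least fixpoint reached:
  node 0: ⊤
  node 1: −
  node 2: 0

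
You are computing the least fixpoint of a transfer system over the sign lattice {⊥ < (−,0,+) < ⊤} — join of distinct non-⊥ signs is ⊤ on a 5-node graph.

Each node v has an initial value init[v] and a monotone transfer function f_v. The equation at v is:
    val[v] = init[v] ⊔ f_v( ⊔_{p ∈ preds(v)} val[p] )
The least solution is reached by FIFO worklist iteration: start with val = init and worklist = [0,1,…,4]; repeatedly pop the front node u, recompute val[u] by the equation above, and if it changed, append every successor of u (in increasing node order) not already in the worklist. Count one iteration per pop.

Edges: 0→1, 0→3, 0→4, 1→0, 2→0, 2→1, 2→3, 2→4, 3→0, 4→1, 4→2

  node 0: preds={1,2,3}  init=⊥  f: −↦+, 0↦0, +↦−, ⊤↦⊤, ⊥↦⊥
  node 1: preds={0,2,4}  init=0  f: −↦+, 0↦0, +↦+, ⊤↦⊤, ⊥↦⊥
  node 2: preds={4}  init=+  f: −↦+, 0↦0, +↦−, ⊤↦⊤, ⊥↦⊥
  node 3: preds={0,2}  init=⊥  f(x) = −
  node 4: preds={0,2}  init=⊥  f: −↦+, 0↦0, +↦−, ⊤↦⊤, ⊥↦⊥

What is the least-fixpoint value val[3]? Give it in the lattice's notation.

Trace (12 dequeues):
  [1] u=0 | in ⊤ | out ⊤ | prev ⊥ | push {}
  [2] u=1 | in ⊤ | out ⊤ | prev 0 | push {0}
  [3] u=2 | in ⊥ | out + | ==
  [4] u=3 | in ⊤ | out − | prev ⊥ | push {}
  [5] u=4 | in ⊤ | out ⊤ | prev ⊥ | push {1,2}
  [6] u=0 | in ⊤ | out ⊤ | ==
  [7] u=1 | in ⊤ | out ⊤ | ==
  [8] u=2 | in ⊤ | out ⊤ | prev + | push {0,1,3,4}
  [9] u=0 | in ⊤ | out ⊤ | ==
  [10] u=1 | in ⊤ | out ⊤ | ==
  [11] u=3 | in ⊤ | out − | ==
  [12] u=4 | in ⊤ | out ⊤ | ==

Converged values:
  [0] ⊤
  [1] ⊤
  [2] ⊤
  [3] −
  [4] ⊤

−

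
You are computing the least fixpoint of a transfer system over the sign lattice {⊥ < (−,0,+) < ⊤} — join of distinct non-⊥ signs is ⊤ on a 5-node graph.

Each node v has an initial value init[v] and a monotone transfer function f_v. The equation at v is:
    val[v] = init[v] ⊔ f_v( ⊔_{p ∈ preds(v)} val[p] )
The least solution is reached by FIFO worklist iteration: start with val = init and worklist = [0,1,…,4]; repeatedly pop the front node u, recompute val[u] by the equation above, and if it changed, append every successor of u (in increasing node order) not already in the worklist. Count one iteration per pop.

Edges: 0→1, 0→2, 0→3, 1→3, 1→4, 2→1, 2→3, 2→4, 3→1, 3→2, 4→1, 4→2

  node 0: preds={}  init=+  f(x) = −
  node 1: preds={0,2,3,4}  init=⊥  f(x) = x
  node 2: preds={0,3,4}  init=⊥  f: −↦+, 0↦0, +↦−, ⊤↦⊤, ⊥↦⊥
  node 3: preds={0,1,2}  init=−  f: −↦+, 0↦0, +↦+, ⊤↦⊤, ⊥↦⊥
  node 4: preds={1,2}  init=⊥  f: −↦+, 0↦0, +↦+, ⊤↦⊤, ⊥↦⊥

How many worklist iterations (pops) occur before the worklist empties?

7

Worklist (7 pops):
  #1 pop 0: in=⊥ → ⊤ (was +); enqueue []
  #2 pop 1: in=⊤ → ⊤ (was ⊥); enqueue []
  #3 pop 2: in=⊤ → ⊤ (was ⊥); enqueue [1]
  #4 pop 3: in=⊤ → ⊤ (was −); enqueue [2]
  #5 pop 4: in=⊤ → ⊤ (was ⊥); enqueue []
  #6 pop 1: in=⊤ → ⊤ (no change)
  #7 pop 2: in=⊤ → ⊤ (no change)

Fixpoint:
  val[0] = ⊤
  val[1] = ⊤
  val[2] = ⊤
  val[3] = ⊤
  val[4] = ⊤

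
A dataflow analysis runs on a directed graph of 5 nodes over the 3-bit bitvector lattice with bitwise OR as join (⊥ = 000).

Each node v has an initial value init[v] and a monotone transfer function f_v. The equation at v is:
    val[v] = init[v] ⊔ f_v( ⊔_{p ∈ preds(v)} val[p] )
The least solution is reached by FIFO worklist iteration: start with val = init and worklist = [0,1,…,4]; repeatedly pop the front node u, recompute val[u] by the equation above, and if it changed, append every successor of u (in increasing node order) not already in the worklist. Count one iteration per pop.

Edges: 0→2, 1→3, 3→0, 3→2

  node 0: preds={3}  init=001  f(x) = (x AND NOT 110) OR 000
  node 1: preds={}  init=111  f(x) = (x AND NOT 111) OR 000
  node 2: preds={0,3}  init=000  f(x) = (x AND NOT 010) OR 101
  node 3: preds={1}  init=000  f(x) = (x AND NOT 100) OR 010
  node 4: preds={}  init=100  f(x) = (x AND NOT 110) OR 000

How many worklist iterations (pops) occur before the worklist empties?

7

Trace (7 dequeues):
  [1] u=0 | in 000 | out 001 | ==
  [2] u=1 | in 000 | out 111 | ==
  [3] u=2 | in 001 | out 101 | prev 000 | push {}
  [4] u=3 | in 111 | out 011 | prev 000 | push {0,2}
  [5] u=4 | in 000 | out 100 | ==
  [6] u=0 | in 011 | out 001 | ==
  [7] u=2 | in 011 | out 101 | ==

Converged values:
  [0] 001
  [1] 111
  [2] 101
  [3] 011
  [4] 100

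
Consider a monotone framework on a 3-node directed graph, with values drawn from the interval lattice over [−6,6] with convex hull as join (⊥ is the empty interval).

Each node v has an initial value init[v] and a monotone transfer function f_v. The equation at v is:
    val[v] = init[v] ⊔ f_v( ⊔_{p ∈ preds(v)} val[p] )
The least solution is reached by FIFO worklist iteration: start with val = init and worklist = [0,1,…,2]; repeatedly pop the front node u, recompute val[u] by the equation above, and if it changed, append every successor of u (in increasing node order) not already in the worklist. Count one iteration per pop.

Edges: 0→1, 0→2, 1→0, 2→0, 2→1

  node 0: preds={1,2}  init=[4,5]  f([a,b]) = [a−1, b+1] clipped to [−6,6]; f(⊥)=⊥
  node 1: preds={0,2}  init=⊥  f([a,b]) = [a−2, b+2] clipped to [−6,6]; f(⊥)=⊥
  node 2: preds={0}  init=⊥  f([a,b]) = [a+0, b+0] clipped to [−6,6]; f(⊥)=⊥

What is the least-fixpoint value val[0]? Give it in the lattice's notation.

Worklist (17 pops):
  #1 pop 0: in=⊥ → [4,5] (no change)
  #2 pop 1: in=[4,5] → [2,6] (was ⊥); enqueue [0]
  #3 pop 2: in=[4,5] → [4,5] (was ⊥); enqueue [1]
  #4 pop 0: in=[2,6] → [1,6] (was [4,5]); enqueue [2]
  #5 pop 1: in=[1,6] → [-1,6] (was [2,6]); enqueue [0]
  #6 pop 2: in=[1,6] → [1,6] (was [4,5]); enqueue [1]
  #7 pop 0: in=[-1,6] → [-2,6] (was [1,6]); enqueue [2]
  #8 pop 1: in=[-2,6] → [-4,6] (was [-1,6]); enqueue [0]
  #9 pop 2: in=[-2,6] → [-2,6] (was [1,6]); enqueue [1]
  #10 pop 0: in=[-4,6] → [-5,6] (was [-2,6]); enqueue [2]
  #11 pop 1: in=[-5,6] → [-6,6] (was [-4,6]); enqueue [0]
  #12 pop 2: in=[-5,6] → [-5,6] (was [-2,6]); enqueue [1]
  #13 pop 0: in=[-6,6] → [-6,6] (was [-5,6]); enqueue [2]
  #14 pop 1: in=[-6,6] → [-6,6] (no change)
  #15 pop 2: in=[-6,6] → [-6,6] (was [-5,6]); enqueue [0,1]
  #16 pop 0: in=[-6,6] → [-6,6] (no change)
  #17 pop 1: in=[-6,6] → [-6,6] (no change)

Fixpoint:
  val[0] = [-6,6]
  val[1] = [-6,6]
  val[2] = [-6,6]

[-6,6]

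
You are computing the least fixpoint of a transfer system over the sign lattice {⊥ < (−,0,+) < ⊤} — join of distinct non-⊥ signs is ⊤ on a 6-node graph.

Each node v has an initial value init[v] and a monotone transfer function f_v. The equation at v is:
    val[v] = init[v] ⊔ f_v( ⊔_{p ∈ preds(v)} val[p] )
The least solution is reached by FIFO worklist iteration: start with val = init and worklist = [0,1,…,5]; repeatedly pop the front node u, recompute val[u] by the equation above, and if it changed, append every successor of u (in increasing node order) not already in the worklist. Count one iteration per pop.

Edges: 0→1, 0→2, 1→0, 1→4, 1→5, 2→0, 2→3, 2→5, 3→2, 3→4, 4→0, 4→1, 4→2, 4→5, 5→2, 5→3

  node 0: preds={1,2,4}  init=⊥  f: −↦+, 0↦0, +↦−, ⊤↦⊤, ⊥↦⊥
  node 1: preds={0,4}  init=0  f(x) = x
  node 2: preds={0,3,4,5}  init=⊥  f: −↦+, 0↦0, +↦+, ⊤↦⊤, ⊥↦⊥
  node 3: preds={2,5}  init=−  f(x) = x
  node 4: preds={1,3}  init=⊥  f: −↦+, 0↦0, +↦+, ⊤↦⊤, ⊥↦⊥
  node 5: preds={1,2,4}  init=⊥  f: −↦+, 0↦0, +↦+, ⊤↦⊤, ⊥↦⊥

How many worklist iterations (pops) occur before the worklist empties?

Worklist (13 pops):
  #1 pop 0: in=0 → 0 (was ⊥); enqueue []
  #2 pop 1: in=0 → 0 (no change)
  #3 pop 2: in=⊤ → ⊤ (was ⊥); enqueue [0]
  #4 pop 3: in=⊤ → ⊤ (was −); enqueue [2]
  #5 pop 4: in=⊤ → ⊤ (was ⊥); enqueue [1]
  #6 pop 5: in=⊤ → ⊤ (was ⊥); enqueue [3]
  #7 pop 0: in=⊤ → ⊤ (was 0); enqueue []
  #8 pop 2: in=⊤ → ⊤ (no change)
  #9 pop 1: in=⊤ → ⊤ (was 0); enqueue [0,4,5]
  #10 pop 3: in=⊤ → ⊤ (no change)
  #11 pop 0: in=⊤ → ⊤ (no change)
  #12 pop 4: in=⊤ → ⊤ (no change)
  #13 pop 5: in=⊤ → ⊤ (no change)

Fixpoint:
  val[0] = ⊤
  val[1] = ⊤
  val[2] = ⊤
  val[3] = ⊤
  val[4] = ⊤
  val[5] = ⊤

13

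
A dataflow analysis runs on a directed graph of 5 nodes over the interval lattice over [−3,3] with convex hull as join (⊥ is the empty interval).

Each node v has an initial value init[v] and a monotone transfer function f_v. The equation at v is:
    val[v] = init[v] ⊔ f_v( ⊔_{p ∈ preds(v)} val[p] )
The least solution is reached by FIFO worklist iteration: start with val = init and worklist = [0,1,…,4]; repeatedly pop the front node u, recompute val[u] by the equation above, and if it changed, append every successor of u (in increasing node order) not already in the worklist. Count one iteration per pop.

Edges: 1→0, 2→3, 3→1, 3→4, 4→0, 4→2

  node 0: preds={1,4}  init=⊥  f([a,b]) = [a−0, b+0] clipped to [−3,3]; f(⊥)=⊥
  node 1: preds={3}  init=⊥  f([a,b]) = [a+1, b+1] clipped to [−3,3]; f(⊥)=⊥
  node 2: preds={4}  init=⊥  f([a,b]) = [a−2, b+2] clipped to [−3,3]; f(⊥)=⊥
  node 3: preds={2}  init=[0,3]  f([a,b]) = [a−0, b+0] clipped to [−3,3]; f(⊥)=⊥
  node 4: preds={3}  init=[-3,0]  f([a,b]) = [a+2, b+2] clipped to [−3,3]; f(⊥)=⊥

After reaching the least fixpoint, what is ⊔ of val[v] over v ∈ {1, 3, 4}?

[-3,3]

Trace (10 dequeues):
  [1] u=0 | in [-3,0] | out [-3,0] | prev ⊥ | push {}
  [2] u=1 | in [0,3] | out [1,3] | prev ⊥ | push {0}
  [3] u=2 | in [-3,0] | out [-3,2] | prev ⊥ | push {}
  [4] u=3 | in [-3,2] | out [-3,3] | prev [0,3] | push {1}
  [5] u=4 | in [-3,3] | out [-3,3] | prev [-3,0] | push {2}
  [6] u=0 | in [-3,3] | out [-3,3] | prev [-3,0] | push {}
  [7] u=1 | in [-3,3] | out [-2,3] | prev [1,3] | push {0}
  [8] u=2 | in [-3,3] | out [-3,3] | prev [-3,2] | push {3}
  [9] u=0 | in [-3,3] | out [-3,3] | ==
  [10] u=3 | in [-3,3] | out [-3,3] | ==

Converged values:
  [0] [-3,3]
  [1] [-2,3]
  [2] [-3,3]
  [3] [-3,3]
  [4] [-3,3]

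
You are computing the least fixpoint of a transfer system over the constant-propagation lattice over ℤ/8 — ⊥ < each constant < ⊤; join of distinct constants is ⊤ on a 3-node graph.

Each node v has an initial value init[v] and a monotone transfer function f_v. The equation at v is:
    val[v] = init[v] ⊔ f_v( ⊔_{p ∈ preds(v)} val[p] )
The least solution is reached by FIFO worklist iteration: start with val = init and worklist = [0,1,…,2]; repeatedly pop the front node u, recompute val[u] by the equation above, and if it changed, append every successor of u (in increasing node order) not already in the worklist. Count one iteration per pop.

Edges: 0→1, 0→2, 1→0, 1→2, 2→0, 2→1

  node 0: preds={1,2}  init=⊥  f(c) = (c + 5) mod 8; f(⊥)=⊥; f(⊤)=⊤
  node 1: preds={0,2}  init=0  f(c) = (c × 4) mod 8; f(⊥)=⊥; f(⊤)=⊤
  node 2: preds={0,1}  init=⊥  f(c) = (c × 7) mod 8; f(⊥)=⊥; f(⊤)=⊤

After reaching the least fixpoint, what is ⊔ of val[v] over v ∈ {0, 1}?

Worklist (6 pops):
  #1 pop 0: in=0 → 5 (was ⊥); enqueue []
  #2 pop 1: in=5 → ⊤ (was 0); enqueue [0]
  #3 pop 2: in=⊤ → ⊤ (was ⊥); enqueue [1]
  #4 pop 0: in=⊤ → ⊤ (was 5); enqueue [2]
  #5 pop 1: in=⊤ → ⊤ (no change)
  #6 pop 2: in=⊤ → ⊤ (no change)

Fixpoint:
  val[0] = ⊤
  val[1] = ⊤
  val[2] = ⊤

⊤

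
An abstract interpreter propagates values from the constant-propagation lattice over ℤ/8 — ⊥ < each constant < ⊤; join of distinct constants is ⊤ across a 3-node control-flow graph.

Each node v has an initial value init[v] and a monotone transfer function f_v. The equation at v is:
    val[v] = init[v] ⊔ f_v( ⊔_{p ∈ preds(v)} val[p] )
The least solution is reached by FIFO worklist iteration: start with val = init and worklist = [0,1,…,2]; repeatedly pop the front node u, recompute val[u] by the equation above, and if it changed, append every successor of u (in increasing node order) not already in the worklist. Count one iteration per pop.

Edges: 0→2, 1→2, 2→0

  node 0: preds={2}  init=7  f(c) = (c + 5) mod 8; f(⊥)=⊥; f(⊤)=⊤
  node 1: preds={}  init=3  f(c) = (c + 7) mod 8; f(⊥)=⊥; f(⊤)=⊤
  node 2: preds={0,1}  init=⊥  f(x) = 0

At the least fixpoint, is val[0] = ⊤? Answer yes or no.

Iteration log — 5 steps:
  step 1. node 0  ⊔preds=⊥  new=7  stable
  step 2. node 1  ⊔preds=⊥  new=3  stable
  step 3. node 2  ⊔preds=⊤  new=0  old=⊥  +wl: 0
  step 4. node 0  ⊔preds=0  new=⊤  old=7  +wl: 2
  step 5. node 2  ⊔preds=⊤  new=0  stable

Least fixpoint reached:
  node 0: ⊤
  node 1: 3
  node 2: 0

yes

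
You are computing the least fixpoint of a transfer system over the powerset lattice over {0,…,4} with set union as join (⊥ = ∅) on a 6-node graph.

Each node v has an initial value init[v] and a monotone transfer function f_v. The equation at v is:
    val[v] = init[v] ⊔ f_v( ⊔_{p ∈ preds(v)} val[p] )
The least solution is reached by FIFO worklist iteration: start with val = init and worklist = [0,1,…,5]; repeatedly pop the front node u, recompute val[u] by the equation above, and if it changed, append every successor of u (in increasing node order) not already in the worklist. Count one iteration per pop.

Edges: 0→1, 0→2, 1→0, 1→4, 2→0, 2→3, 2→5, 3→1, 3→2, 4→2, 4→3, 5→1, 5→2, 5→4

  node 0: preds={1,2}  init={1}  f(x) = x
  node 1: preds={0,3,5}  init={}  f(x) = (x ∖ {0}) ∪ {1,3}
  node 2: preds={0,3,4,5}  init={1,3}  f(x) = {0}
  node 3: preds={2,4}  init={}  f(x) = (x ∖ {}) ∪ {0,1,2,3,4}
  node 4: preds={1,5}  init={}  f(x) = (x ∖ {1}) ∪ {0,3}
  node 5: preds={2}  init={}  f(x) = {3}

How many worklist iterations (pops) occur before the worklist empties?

Iteration log — 15 steps:
  step 1. node 0  ⊔preds={1,3}  new={1,3}  old={1}  +wl: 
  step 2. node 1  ⊔preds={1,3}  new={1,3}  old={}  +wl: 0
  step 3. node 2  ⊔preds={1,3}  new={0,1,3}  old={1,3}  +wl: 
  step 4. node 3  ⊔preds={0,1,3}  new={0,1,2,3,4}  old={}  +wl: 1,2
  step 5. node 4  ⊔preds={1,3}  new={0,3}  old={}  +wl: 3
  step 6. node 5  ⊔preds={0,1,3}  new={3}  old={}  +wl: 4
  step 7. node 0  ⊔preds={0,1,3}  new={0,1,3}  old={1,3}  +wl: 
  step 8. node 1  ⊔preds={0,1,2,3,4}  new={1,2,3,4}  old={1,3}  +wl: 0
  step 9. node 2  ⊔preds={0,1,2,3,4}  new={0,1,3}  stable
  step 10. node 3  ⊔preds={0,1,3}  new={0,1,2,3,4}  stable
  step 11. node 4  ⊔preds={1,2,3,4}  new={0,2,3,4}  old={0,3}  +wl: 2,3
  step 12. node 0  ⊔preds={0,1,2,3,4}  new={0,1,2,3,4}  old={0,1,3}  +wl: 1
  step 13. node 2  ⊔preds={0,1,2,3,4}  new={0,1,3}  stable
  step 14. node 3  ⊔preds={0,1,2,3,4}  new={0,1,2,3,4}  stable
  step 15. node 1  ⊔preds={0,1,2,3,4}  new={1,2,3,4}  stable

Least fixpoint reached:
  node 0: {0,1,2,3,4}
  node 1: {1,2,3,4}
  node 2: {0,1,3}
  node 3: {0,1,2,3,4}
  node 4: {0,2,3,4}
  node 5: {3}

15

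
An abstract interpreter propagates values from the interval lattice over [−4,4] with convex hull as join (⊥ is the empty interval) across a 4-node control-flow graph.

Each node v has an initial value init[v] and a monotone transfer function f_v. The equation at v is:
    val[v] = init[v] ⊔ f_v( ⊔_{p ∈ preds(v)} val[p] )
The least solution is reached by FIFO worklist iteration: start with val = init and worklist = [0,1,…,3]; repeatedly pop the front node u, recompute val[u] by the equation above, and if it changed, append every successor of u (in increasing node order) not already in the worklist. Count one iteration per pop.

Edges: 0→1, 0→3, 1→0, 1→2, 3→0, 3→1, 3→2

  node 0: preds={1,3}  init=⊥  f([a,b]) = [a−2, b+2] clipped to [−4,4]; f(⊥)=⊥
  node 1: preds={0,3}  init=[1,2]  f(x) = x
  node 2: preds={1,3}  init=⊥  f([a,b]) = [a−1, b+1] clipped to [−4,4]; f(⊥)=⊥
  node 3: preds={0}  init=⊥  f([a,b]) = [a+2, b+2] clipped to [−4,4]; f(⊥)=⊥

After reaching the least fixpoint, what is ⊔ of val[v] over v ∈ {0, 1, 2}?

Trace (15 dequeues):
  [1] u=0 | in [1,2] | out [-1,4] | prev ⊥ | push {}
  [2] u=1 | in [-1,4] | out [-1,4] | prev [1,2] | push {0}
  [3] u=2 | in [-1,4] | out [-2,4] | prev ⊥ | push {}
  [4] u=3 | in [-1,4] | out [1,4] | prev ⊥ | push {1,2}
  [5] u=0 | in [-1,4] | out [-3,4] | prev [-1,4] | push {3}
  [6] u=1 | in [-3,4] | out [-3,4] | prev [-1,4] | push {0}
  [7] u=2 | in [-3,4] | out [-4,4] | prev [-2,4] | push {}
  [8] u=3 | in [-3,4] | out [-1,4] | prev [1,4] | push {1,2}
  [9] u=0 | in [-3,4] | out [-4,4] | prev [-3,4] | push {3}
  [10] u=1 | in [-4,4] | out [-4,4] | prev [-3,4] | push {0}
  [11] u=2 | in [-4,4] | out [-4,4] | ==
  [12] u=3 | in [-4,4] | out [-2,4] | prev [-1,4] | push {1,2}
  [13] u=0 | in [-4,4] | out [-4,4] | ==
  [14] u=1 | in [-4,4] | out [-4,4] | ==
  [15] u=2 | in [-4,4] | out [-4,4] | ==

Converged values:
  [0] [-4,4]
  [1] [-4,4]
  [2] [-4,4]
  [3] [-2,4]

[-4,4]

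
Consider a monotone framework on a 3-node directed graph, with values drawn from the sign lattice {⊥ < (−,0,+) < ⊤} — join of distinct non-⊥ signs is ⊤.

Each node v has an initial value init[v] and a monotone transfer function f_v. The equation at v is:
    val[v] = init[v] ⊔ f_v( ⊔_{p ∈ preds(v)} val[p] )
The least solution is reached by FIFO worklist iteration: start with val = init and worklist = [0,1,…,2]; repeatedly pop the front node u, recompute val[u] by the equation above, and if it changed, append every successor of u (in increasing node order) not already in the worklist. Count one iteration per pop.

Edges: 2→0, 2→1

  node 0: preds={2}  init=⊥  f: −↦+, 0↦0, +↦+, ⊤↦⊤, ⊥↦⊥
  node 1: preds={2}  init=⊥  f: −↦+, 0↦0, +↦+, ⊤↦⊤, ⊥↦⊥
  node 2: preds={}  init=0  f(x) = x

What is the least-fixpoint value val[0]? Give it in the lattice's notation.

0

Trace (3 dequeues):
  [1] u=0 | in 0 | out 0 | prev ⊥ | push {}
  [2] u=1 | in 0 | out 0 | prev ⊥ | push {}
  [3] u=2 | in ⊥ | out 0 | ==

Converged values:
  [0] 0
  [1] 0
  [2] 0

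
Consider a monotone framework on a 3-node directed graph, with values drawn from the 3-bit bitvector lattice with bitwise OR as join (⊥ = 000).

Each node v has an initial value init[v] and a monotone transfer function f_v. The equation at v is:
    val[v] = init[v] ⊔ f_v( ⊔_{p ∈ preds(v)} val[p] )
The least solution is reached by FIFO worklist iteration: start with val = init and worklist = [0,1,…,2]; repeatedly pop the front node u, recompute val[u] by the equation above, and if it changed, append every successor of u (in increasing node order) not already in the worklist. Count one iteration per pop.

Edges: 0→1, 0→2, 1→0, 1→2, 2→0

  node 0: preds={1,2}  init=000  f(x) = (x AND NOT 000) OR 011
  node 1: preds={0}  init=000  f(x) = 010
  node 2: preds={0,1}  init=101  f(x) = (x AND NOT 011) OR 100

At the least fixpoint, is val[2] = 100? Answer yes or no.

no

Trace (4 dequeues):
  [1] u=0 | in 101 | out 111 | prev 000 | push {}
  [2] u=1 | in 111 | out 010 | prev 000 | push {0}
  [3] u=2 | in 111 | out 101 | ==
  [4] u=0 | in 111 | out 111 | ==

Converged values:
  [0] 111
  [1] 010
  [2] 101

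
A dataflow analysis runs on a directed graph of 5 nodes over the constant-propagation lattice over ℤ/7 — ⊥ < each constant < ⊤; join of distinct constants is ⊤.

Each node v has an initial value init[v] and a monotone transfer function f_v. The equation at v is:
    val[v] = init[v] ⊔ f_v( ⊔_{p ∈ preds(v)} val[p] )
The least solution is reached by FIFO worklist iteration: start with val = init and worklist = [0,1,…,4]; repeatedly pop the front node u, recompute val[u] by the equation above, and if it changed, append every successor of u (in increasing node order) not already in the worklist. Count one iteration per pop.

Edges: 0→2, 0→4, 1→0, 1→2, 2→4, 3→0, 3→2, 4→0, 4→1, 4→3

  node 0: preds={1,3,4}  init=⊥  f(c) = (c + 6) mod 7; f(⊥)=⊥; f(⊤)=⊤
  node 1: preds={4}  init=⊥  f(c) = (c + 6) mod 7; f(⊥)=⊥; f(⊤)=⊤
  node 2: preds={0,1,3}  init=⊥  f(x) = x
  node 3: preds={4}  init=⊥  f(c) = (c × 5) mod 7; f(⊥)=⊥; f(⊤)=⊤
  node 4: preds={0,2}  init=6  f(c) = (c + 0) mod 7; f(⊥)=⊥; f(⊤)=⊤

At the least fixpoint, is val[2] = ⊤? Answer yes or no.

Trace (12 dequeues):
  [1] u=0 | in 6 | out 5 | prev ⊥ | push {}
  [2] u=1 | in 6 | out 5 | prev ⊥ | push {0}
  [3] u=2 | in 5 | out 5 | prev ⊥ | push {}
  [4] u=3 | in 6 | out 2 | prev ⊥ | push {2}
  [5] u=4 | in 5 | out ⊤ | prev 6 | push {1,3}
  [6] u=0 | in ⊤ | out ⊤ | prev 5 | push {4}
  [7] u=2 | in ⊤ | out ⊤ | prev 5 | push {}
  [8] u=1 | in ⊤ | out ⊤ | prev 5 | push {0,2}
  [9] u=3 | in ⊤ | out ⊤ | prev 2 | push {}
  [10] u=4 | in ⊤ | out ⊤ | ==
  [11] u=0 | in ⊤ | out ⊤ | ==
  [12] u=2 | in ⊤ | out ⊤ | ==

Converged values:
  [0] ⊤
  [1] ⊤
  [2] ⊤
  [3] ⊤
  [4] ⊤

yes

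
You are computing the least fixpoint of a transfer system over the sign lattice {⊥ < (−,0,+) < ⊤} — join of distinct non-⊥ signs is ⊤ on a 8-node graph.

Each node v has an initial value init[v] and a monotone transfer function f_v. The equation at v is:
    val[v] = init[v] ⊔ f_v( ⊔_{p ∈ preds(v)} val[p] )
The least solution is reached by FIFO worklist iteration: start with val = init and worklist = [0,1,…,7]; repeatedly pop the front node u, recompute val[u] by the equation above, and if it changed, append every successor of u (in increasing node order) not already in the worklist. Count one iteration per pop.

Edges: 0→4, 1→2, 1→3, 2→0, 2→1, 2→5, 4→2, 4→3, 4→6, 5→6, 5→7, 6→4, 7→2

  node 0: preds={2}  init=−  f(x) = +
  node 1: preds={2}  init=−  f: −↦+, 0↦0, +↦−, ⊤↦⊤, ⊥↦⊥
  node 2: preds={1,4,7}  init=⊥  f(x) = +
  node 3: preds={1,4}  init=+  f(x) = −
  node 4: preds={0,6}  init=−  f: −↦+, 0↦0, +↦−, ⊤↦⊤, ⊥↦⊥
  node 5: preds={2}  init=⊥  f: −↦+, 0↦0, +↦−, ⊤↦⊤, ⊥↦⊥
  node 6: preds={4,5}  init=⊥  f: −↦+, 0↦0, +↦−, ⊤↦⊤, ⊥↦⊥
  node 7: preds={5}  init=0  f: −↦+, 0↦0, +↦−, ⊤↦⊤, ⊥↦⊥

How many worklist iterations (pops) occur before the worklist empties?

13

Trace (13 dequeues):
  [1] u=0 | in ⊥ | out ⊤ | prev − | push {}
  [2] u=1 | in ⊥ | out − | ==
  [3] u=2 | in ⊤ | out + | prev ⊥ | push {0,1}
  [4] u=3 | in − | out ⊤ | prev + | push {}
  [5] u=4 | in ⊤ | out ⊤ | prev − | push {2,3}
  [6] u=5 | in + | out − | prev ⊥ | push {}
  [7] u=6 | in ⊤ | out ⊤ | prev ⊥ | push {4}
  [8] u=7 | in − | out ⊤ | prev 0 | push {}
  [9] u=0 | in + | out ⊤ | ==
  [10] u=1 | in + | out − | ==
  [11] u=2 | in ⊤ | out + | ==
  [12] u=3 | in ⊤ | out ⊤ | ==
  [13] u=4 | in ⊤ | out ⊤ | ==

Converged values:
  [0] ⊤
  [1] −
  [2] +
  [3] ⊤
  [4] ⊤
  [5] −
  [6] ⊤
  [7] ⊤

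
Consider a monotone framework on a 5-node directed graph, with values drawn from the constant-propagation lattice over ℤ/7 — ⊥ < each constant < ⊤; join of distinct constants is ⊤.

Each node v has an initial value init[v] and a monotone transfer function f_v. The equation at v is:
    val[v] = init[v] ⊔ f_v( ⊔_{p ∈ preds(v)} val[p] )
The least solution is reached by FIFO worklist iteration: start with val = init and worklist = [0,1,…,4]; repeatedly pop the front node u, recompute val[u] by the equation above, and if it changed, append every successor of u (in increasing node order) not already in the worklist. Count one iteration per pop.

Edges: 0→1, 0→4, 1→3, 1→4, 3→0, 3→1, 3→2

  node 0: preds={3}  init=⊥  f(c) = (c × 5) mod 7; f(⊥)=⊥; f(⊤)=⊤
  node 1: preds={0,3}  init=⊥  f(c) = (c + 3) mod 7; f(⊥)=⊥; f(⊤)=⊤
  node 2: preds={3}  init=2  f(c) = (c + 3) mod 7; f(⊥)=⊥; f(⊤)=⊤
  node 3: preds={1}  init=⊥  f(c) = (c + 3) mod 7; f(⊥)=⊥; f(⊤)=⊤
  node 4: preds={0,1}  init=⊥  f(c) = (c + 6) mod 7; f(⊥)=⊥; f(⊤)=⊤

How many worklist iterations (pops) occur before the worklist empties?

Worklist (5 pops):
  #1 pop 0: in=⊥ → ⊥ (no change)
  #2 pop 1: in=⊥ → ⊥ (no change)
  #3 pop 2: in=⊥ → 2 (no change)
  #4 pop 3: in=⊥ → ⊥ (no change)
  #5 pop 4: in=⊥ → ⊥ (no change)

Fixpoint:
  val[0] = ⊥
  val[1] = ⊥
  val[2] = 2
  val[3] = ⊥
  val[4] = ⊥

5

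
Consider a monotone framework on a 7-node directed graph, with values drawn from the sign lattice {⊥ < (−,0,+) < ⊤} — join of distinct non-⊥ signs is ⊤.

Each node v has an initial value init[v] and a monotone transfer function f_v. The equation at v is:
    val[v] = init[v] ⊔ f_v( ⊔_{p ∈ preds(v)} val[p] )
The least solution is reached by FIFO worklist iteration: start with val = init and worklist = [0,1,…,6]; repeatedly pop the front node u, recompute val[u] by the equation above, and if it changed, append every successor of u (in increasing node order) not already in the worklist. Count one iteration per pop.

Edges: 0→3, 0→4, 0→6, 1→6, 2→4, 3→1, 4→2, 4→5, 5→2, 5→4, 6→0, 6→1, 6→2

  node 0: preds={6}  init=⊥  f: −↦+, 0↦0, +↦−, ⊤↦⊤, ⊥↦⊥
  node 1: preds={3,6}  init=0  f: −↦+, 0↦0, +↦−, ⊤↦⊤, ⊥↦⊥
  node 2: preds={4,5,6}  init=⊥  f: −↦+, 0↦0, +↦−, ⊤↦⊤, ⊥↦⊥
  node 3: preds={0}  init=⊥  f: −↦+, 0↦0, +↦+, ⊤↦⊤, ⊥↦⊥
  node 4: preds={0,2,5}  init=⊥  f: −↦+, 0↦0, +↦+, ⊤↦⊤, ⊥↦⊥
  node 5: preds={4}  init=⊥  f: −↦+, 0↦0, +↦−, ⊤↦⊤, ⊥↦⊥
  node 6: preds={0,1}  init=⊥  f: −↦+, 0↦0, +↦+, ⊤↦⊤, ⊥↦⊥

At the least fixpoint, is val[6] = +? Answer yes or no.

Iteration log — 18 steps:
  step 1. node 0  ⊔preds=⊥  new=⊥  stable
  step 2. node 1  ⊔preds=⊥  new=0  stable
  step 3. node 2  ⊔preds=⊥  new=⊥  stable
  step 4. node 3  ⊔preds=⊥  new=⊥  stable
  step 5. node 4  ⊔preds=⊥  new=⊥  stable
  step 6. node 5  ⊔preds=⊥  new=⊥  stable
  step 7. node 6  ⊔preds=0  new=0  old=⊥  +wl: 0,1,2
  step 8. node 0  ⊔preds=0  new=0  old=⊥  +wl: 3,4,6
  step 9. node 1  ⊔preds=0  new=0  stable
  step 10. node 2  ⊔preds=0  new=0  old=⊥  +wl: 
  step 11. node 3  ⊔preds=0  new=0  old=⊥  +wl: 1
  step 12. node 4  ⊔preds=0  new=0  old=⊥  +wl: 2,5
  step 13. node 6  ⊔preds=0  new=0  stable
  step 14. node 1  ⊔preds=0  new=0  stable
  step 15. node 2  ⊔preds=0  new=0  stable
  step 16. node 5  ⊔preds=0  new=0  old=⊥  +wl: 2,4
  step 17. node 2  ⊔preds=0  new=0  stable
  step 18. node 4  ⊔preds=0  new=0  stable

Least fixpoint reached:
  node 0: 0
  node 1: 0
  node 2: 0
  node 3: 0
  node 4: 0
  node 5: 0
  node 6: 0

no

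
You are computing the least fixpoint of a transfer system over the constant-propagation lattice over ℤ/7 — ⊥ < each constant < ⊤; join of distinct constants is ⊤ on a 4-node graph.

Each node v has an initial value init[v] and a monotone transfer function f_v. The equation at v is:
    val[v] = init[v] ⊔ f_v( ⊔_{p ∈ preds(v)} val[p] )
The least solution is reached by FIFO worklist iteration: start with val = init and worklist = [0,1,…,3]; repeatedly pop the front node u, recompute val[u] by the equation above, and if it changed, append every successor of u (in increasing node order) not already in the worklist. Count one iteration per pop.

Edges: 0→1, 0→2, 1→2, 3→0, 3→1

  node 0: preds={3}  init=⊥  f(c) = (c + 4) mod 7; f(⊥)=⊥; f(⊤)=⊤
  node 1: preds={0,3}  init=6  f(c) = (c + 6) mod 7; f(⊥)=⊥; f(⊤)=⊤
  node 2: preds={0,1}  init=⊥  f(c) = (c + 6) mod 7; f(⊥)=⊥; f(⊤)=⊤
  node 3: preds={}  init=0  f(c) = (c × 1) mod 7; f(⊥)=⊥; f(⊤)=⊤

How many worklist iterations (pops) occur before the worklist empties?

4

Worklist (4 pops):
  #1 pop 0: in=0 → 4 (was ⊥); enqueue []
  #2 pop 1: in=⊤ → ⊤ (was 6); enqueue []
  #3 pop 2: in=⊤ → ⊤ (was ⊥); enqueue []
  #4 pop 3: in=⊥ → 0 (no change)

Fixpoint:
  val[0] = 4
  val[1] = ⊤
  val[2] = ⊤
  val[3] = 0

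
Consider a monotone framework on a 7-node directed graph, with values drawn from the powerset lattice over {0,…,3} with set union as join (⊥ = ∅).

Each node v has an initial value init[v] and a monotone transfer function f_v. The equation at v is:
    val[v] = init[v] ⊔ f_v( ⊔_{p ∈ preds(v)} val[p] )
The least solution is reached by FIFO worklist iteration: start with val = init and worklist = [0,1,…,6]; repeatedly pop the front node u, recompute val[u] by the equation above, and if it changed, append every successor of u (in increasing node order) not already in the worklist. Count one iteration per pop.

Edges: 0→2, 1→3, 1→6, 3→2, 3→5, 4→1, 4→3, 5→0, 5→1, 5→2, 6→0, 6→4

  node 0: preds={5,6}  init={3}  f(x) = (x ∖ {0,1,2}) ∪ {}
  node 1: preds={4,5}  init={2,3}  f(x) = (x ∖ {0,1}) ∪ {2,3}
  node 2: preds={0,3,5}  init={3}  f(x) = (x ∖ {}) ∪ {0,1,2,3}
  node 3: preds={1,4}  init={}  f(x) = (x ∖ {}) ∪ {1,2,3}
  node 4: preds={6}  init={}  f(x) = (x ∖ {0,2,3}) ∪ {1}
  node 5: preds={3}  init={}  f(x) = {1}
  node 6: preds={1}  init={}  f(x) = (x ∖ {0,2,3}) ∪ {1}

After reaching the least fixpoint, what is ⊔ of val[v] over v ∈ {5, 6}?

Iteration log — 12 steps:
  step 1. node 0  ⊔preds={}  new={3}  stable
  step 2. node 1  ⊔preds={}  new={2,3}  stable
  step 3. node 2  ⊔preds={3}  new={0,1,2,3}  old={3}  +wl: 
  step 4. node 3  ⊔preds={2,3}  new={1,2,3}  old={}  +wl: 2
  step 5. node 4  ⊔preds={}  new={1}  old={}  +wl: 1,3
  step 6. node 5  ⊔preds={1,2,3}  new={1}  old={}  +wl: 0
  step 7. node 6  ⊔preds={2,3}  new={1}  old={}  +wl: 4
  step 8. node 2  ⊔preds={1,2,3}  new={0,1,2,3}  stable
  step 9. node 1  ⊔preds={1}  new={2,3}  stable
  step 10. node 3  ⊔preds={1,2,3}  new={1,2,3}  stable
  step 11. node 0  ⊔preds={1}  new={3}  stable
  step 12. node 4  ⊔preds={1}  new={1}  stable

Least fixpoint reached:
  node 0: {3}
  node 1: {2,3}
  node 2: {0,1,2,3}
  node 3: {1,2,3}
  node 4: {1}
  node 5: {1}
  node 6: {1}

{1}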